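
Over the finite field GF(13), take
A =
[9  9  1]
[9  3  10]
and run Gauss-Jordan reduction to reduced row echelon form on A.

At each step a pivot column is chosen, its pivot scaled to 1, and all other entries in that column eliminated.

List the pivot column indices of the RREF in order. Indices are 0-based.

step 1: normalize row 0 (÷9) = (1, 1, 3)
  row 1: subtract 9×row0 = (0, 7, 9)
step 2: normalize row 1 (÷7) = (0, 1, 5)
  row 0: subtract 1×row1 = (1, 0, 11)

pivot columns: 0, 1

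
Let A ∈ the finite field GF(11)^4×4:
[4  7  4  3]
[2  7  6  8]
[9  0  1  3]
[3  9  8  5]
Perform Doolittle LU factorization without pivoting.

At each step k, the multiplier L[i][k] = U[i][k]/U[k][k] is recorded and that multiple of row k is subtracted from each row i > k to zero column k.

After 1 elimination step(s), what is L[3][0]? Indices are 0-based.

Step 1: pivot at (0,0) is 4.
  row1 ← row1 − (6)·row0  ⇒  L[1][0]=6, U row1=(0, 9, 4, 1)
  row2 ← row2 − (5)·row0  ⇒  L[2][0]=5, U row2=(0, 9, 3, 10)
  row3 ← row3 − (9)·row0  ⇒  L[3][0]=9, U row3=(0, 1, 5, 0)

L[3][0] = 9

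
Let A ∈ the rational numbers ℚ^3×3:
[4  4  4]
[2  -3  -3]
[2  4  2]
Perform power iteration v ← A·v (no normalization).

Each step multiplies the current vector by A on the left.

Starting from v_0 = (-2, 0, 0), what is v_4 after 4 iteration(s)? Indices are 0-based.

v_4 = (-2368, -144, -1248)

v_0 = (-2, 0, 0).
v_1 = A·v_0 = (-8, -4, -4).
v_2 = A·v_1 = (-64, 8, -40).
v_3 = A·v_2 = (-384, -32, -176).
v_4 = A·v_3 = (-2368, -144, -1248).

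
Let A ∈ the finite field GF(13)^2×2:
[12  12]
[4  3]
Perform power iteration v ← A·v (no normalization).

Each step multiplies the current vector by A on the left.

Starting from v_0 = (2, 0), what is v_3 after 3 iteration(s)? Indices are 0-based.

v_3 = (3, 11)

v_0 = (2, 0).
v_1 = A·v_0 = (11, 8).
v_2 = A·v_1 = (7, 3).
v_3 = A·v_2 = (3, 11).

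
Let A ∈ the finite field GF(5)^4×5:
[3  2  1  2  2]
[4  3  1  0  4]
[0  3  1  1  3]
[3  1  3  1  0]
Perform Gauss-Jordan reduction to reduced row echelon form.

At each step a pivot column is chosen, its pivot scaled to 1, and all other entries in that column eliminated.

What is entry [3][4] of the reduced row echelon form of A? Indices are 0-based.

M[3][4] = 3

[1] R0 /= 3  ⇒  (1, 4, 2, 4, 4)
     R1 -= 4·R0  ⇒  (0, 2, 3, 4, 3)
     R3 -= 3·R0  ⇒  (0, 4, 2, 4, 3)
[2] R1 /= 2  ⇒  (0, 1, 4, 2, 4)
     R0 -= 4·R1  ⇒  (1, 0, 1, 1, 3)
     R2 -= 3·R1  ⇒  (0, 0, 4, 0, 1)
     R3 -= 4·R1  ⇒  (0, 0, 1, 1, 2)
[3] R2 /= 4  ⇒  (0, 0, 1, 0, 4)
     R0 -= 1·R2  ⇒  (1, 0, 0, 1, 4)
     R1 -= 4·R2  ⇒  (0, 1, 0, 2, 3)
     R3 -= 1·R2  ⇒  (0, 0, 0, 1, 3)
[4] R3 /= 1  ⇒  (0, 0, 0, 1, 3)
     R0 -= 1·R3  ⇒  (1, 0, 0, 0, 1)
     R1 -= 2·R3  ⇒  (0, 1, 0, 0, 2)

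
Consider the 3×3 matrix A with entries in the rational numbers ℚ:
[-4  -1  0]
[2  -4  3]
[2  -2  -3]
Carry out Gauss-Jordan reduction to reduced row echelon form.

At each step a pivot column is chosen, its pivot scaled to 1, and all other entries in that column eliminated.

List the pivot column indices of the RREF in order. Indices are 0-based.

step 1: normalize row 0 (÷-4) = (1, 1/4, 0)
  row 1: subtract 2×row0 = (0, -9/2, 3)
  row 2: subtract 2×row0 = (0, -5/2, -3)
step 2: normalize row 1 (÷-9/2) = (0, 1, -2/3)
  row 0: subtract 1/4×row1 = (1, 0, 1/6)
  row 2: subtract -5/2×row1 = (0, 0, -14/3)
step 3: normalize row 2 (÷-14/3) = (0, 0, 1)
  row 0: subtract 1/6×row2 = (1, 0, 0)
  row 1: subtract -2/3×row2 = (0, 1, 0)

pivot columns: 0, 1, 2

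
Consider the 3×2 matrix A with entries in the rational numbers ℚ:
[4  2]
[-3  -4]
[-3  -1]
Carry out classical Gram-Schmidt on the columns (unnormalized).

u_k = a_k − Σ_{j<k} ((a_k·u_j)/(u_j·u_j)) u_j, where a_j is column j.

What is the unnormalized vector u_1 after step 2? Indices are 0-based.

u_1 = (-12/17, -67/34, 35/34)

Step 1: u_0 = a_0 = (4, -3, -3).
Step 2: u_1 = a_1 − (23/34)·u_0 = (-12/17, -67/34, 35/34).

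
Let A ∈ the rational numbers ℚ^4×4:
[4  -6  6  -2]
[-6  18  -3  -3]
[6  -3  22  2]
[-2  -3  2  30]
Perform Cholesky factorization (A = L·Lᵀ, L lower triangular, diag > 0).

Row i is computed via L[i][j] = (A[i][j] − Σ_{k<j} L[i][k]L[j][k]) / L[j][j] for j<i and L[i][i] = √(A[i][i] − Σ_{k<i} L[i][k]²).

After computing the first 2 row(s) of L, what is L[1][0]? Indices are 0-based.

L[1][0] = -3

Step 1: L[0][0] = √(4) = 2.
  L[1][0] = (-6) / L[0][0] = -3.
Step 2: L[1][1] = √(9) = 3.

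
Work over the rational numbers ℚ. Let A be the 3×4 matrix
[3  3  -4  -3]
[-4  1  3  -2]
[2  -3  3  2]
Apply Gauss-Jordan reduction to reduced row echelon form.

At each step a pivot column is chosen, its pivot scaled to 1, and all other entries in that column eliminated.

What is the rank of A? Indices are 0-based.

rank = 3

pivot(0,0)=3: scale R0 → (1, 1, -4/3, -1)
  clear (1,0): R1 −= (-4)R0 → (0, 5, -7/3, -6)
  clear (2,0): R2 −= (2)R0 → (0, -5, 17/3, 4)
pivot(1,1)=5: scale R1 → (0, 1, -7/15, -6/5)
  clear (0,1): R0 −= (1)R1 → (1, 0, -13/15, 1/5)
  clear (2,1): R2 −= (-5)R1 → (0, 0, 10/3, -2)
pivot(2,2)=10/3: scale R2 → (0, 0, 1, -3/5)
  clear (0,2): R0 −= (-13/15)R2 → (1, 0, 0, -8/25)
  clear (1,2): R1 −= (-7/15)R2 → (0, 1, 0, -37/25)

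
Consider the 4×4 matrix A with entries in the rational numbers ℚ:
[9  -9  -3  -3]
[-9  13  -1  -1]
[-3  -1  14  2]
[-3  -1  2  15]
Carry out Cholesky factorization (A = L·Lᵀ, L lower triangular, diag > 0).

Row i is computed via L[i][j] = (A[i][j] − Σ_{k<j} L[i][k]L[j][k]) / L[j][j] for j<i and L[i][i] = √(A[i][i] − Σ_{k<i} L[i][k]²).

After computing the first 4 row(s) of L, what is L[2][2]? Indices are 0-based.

Step 1: L[0][0] = √(9) = 3.
  L[1][0] = (-9) / L[0][0] = -3.
Step 2: L[1][1] = √(4) = 2.
  L[2][0] = (-3) / L[0][0] = -1.
  L[2][1] = (-4) / L[1][1] = -2.
Step 3: L[2][2] = √(9) = 3.
  L[3][0] = (-3) / L[0][0] = -1.
  L[3][1] = (-4) / L[1][1] = -2.
  L[3][2] = (-3) / L[2][2] = -1.
Step 4: L[3][3] = √(9) = 3.

L[2][2] = 3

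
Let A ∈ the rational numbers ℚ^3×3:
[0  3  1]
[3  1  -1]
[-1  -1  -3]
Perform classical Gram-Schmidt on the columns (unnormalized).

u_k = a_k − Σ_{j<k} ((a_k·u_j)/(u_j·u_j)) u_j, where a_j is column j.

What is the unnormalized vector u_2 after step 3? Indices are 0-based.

Step 1: u_0 = a_0 = (0, 3, -1).
Step 2: u_1 = a_1 − (2/5)·u_0 = (3, -1/5, -3/5).
Step 3: u_2 = a_2 − (0)·u_0 − (25/47)·u_1 = (-28/47, -42/47, -126/47).

u_2 = (-28/47, -42/47, -126/47)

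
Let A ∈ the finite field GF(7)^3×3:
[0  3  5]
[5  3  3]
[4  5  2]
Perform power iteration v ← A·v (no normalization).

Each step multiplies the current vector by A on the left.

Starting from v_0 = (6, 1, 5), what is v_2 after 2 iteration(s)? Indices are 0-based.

v_2 = (3, 2, 3)

v_0 = (6, 1, 5).
v_1 = A·v_0 = (0, 6, 4).
v_2 = A·v_1 = (3, 2, 3).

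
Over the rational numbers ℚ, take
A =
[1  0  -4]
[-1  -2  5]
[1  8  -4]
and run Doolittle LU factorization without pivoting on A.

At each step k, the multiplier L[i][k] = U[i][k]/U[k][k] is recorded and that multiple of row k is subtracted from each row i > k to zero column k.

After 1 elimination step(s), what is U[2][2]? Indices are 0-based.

U[2][2] = 0

k=0: U[0][0]=1
  eliminate (1,0): mult=-1, new row 1: (0, -2, 1); set L[1][0]=-1
  eliminate (2,0): mult=1, new row 2: (0, 8, 0); set L[2][0]=1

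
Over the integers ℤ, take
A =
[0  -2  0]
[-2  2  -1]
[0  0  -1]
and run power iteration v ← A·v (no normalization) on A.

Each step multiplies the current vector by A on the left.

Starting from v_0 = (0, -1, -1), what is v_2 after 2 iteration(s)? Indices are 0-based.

v_2 = (2, -7, -1)

v_0 = (0, -1, -1).
v_1 = A·v_0 = (2, -1, 1).
v_2 = A·v_1 = (2, -7, -1).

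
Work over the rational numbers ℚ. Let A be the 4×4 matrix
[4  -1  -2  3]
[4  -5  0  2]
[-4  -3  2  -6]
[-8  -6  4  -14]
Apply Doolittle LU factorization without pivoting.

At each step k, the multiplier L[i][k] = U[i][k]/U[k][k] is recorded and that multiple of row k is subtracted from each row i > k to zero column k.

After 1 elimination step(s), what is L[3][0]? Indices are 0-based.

L[3][0] = -2

Step 1: pivot at (0,0) is 4.
  row1 ← row1 − (1)·row0  ⇒  L[1][0]=1, U row1=(0, -4, 2, -1)
  row2 ← row2 − (-1)·row0  ⇒  L[2][0]=-1, U row2=(0, -4, 0, -3)
  row3 ← row3 − (-2)·row0  ⇒  L[3][0]=-2, U row3=(0, -8, 0, -8)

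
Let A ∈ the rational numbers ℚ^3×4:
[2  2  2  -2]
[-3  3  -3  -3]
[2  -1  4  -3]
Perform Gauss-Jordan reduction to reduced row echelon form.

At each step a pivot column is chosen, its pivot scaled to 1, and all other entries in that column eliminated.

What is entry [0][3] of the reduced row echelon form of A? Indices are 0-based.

M[0][3] = 2

step 1: normalize row 0 (÷2) = (1, 1, 1, -1)
  row 1: subtract -3×row0 = (0, 6, 0, -6)
  row 2: subtract 2×row0 = (0, -3, 2, -1)
step 2: normalize row 1 (÷6) = (0, 1, 0, -1)
  row 0: subtract 1×row1 = (1, 0, 1, 0)
  row 2: subtract -3×row1 = (0, 0, 2, -4)
step 3: normalize row 2 (÷2) = (0, 0, 1, -2)
  row 0: subtract 1×row2 = (1, 0, 0, 2)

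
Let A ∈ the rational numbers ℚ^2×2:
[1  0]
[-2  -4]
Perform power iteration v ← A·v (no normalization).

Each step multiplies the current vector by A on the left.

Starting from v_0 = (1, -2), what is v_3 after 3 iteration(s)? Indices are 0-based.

v_0 = (1, -2).
v_1 = A·v_0 = (1, 6).
v_2 = A·v_1 = (1, -26).
v_3 = A·v_2 = (1, 102).

v_3 = (1, 102)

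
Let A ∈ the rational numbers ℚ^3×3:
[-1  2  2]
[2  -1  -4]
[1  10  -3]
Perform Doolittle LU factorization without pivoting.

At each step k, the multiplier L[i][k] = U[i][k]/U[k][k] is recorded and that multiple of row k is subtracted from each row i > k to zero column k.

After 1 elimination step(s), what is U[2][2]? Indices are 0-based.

U[2][2] = -1

Step 1: pivot at (0,0) is -1.
  row1 ← row1 − (-2)·row0  ⇒  L[1][0]=-2, U row1=(0, 3, 0)
  row2 ← row2 − (-1)·row0  ⇒  L[2][0]=-1, U row2=(0, 12, -1)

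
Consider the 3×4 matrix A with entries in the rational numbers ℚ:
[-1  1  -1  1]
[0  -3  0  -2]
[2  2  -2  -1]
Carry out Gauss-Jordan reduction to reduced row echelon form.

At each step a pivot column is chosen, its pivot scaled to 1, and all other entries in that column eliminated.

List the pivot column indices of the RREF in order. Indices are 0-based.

pivot columns: 0, 1, 2

[1] R0 /= -1  ⇒  (1, -1, 1, -1)
     R2 -= 2·R0  ⇒  (0, 4, -4, 1)
[2] R1 /= -3  ⇒  (0, 1, 0, 2/3)
     R0 -= -1·R1  ⇒  (1, 0, 1, -1/3)
     R2 -= 4·R1  ⇒  (0, 0, -4, -5/3)
[3] R2 /= -4  ⇒  (0, 0, 1, 5/12)
     R0 -= 1·R2  ⇒  (1, 0, 0, -3/4)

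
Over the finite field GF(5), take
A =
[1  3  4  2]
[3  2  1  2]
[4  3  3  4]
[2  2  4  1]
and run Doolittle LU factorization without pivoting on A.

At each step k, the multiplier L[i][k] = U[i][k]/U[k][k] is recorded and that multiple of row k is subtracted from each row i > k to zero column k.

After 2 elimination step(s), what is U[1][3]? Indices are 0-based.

k=0: U[0][0]=1
  eliminate (1,0): mult=3, new row 1: (0, 3, 4, 1); set L[1][0]=3
  eliminate (2,0): mult=4, new row 2: (0, 1, 2, 1); set L[2][0]=4
  eliminate (3,0): mult=2, new row 3: (0, 1, 1, 2); set L[3][0]=2
k=1: U[1][1]=3
  eliminate (2,1): mult=2, new row 2: (0, 0, 4, 4); set L[2][1]=2
  eliminate (3,1): mult=2, new row 3: (0, 0, 3, 0); set L[3][1]=2

U[1][3] = 1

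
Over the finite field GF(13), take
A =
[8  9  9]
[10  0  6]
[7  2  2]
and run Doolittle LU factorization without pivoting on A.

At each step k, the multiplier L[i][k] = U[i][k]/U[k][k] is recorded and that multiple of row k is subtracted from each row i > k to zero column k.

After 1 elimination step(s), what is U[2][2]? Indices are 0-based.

U[2][2] = 12

Step 1: pivot at (0,0) is 8.
  row1 ← row1 − (11)·row0  ⇒  L[1][0]=11, U row1=(0, 5, 11)
  row2 ← row2 − (9)·row0  ⇒  L[2][0]=9, U row2=(0, 12, 12)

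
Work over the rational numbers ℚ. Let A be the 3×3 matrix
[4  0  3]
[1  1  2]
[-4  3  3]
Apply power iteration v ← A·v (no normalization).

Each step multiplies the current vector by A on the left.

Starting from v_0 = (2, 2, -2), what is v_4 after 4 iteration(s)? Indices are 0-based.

v_4 = (-862, -402, 136)

v_0 = (2, 2, -2).
v_1 = A·v_0 = (2, 0, -8).
v_2 = A·v_1 = (-16, -14, -32).
v_3 = A·v_2 = (-160, -94, -74).
v_4 = A·v_3 = (-862, -402, 136).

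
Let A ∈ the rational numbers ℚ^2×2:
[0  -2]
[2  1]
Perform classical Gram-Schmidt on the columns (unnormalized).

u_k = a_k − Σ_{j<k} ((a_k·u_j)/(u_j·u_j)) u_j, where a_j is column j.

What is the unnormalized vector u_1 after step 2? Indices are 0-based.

Step 1: u_0 = a_0 = (0, 2).
Step 2: u_1 = a_1 − (1/2)·u_0 = (-2, 0).

u_1 = (-2, 0)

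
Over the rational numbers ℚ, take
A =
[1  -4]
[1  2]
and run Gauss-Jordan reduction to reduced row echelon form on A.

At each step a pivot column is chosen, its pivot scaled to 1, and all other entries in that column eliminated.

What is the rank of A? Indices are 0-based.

[1] R0 /= 1  ⇒  (1, -4)
     R1 -= 1·R0  ⇒  (0, 6)
[2] R1 /= 6  ⇒  (0, 1)
     R0 -= -4·R1  ⇒  (1, 0)

rank = 2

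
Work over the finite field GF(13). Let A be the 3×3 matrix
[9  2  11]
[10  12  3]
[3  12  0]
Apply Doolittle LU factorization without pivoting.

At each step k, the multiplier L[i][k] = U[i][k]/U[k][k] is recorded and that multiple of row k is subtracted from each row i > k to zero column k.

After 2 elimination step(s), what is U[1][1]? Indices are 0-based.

U[1][1] = 4

Step 1: pivot at (0,0) is 9.
  row1 ← row1 − (4)·row0  ⇒  L[1][0]=4, U row1=(0, 4, 11)
  row2 ← row2 − (9)·row0  ⇒  L[2][0]=9, U row2=(0, 7, 5)
Step 2: pivot at (1,1) is 4.
  row2 ← row2 − (5)·row1  ⇒  L[2][1]=5, U row2=(0, 0, 2)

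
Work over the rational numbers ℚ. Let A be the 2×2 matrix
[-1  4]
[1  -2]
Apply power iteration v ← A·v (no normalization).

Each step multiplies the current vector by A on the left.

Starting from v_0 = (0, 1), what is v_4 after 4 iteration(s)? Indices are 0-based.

v_0 = (0, 1).
v_1 = A·v_0 = (4, -2).
v_2 = A·v_1 = (-12, 8).
v_3 = A·v_2 = (44, -28).
v_4 = A·v_3 = (-156, 100).

v_4 = (-156, 100)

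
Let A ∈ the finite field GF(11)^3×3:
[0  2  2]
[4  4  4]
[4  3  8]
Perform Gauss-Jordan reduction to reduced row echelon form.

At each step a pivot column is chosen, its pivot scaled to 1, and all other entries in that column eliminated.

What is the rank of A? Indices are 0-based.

[1] R0 <-> R1
[1] R0 /= 4  ⇒  (1, 1, 1)
     R2 -= 4·R0  ⇒  (0, 10, 4)
[2] R1 /= 2  ⇒  (0, 1, 1)
     R0 -= 1·R1  ⇒  (1, 0, 0)
     R2 -= 10·R1  ⇒  (0, 0, 5)
[3] R2 /= 5  ⇒  (0, 0, 1)
     R1 -= 1·R2  ⇒  (0, 1, 0)

rank = 3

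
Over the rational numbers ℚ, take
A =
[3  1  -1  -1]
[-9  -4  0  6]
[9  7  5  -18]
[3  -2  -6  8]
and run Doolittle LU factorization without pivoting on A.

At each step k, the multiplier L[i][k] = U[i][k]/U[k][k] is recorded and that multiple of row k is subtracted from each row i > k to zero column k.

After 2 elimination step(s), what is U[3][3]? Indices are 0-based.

Step 1: pivot at (0,0) is 3.
  row1 ← row1 − (-3)·row0  ⇒  L[1][0]=-3, U row1=(0, -1, -3, 3)
  row2 ← row2 − (3)·row0  ⇒  L[2][0]=3, U row2=(0, 4, 8, -15)
  row3 ← row3 − (1)·row0  ⇒  L[3][0]=1, U row3=(0, -3, -5, 9)
Step 2: pivot at (1,1) is -1.
  row2 ← row2 − (-4)·row1  ⇒  L[2][1]=-4, U row2=(0, 0, -4, -3)
  row3 ← row3 − (3)·row1  ⇒  L[3][1]=3, U row3=(0, 0, 4, 0)

U[3][3] = 0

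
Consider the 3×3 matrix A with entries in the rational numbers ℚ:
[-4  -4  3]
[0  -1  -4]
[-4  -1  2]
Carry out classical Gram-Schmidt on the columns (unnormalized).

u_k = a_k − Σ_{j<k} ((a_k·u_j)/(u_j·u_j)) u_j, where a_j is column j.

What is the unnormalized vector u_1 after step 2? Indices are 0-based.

Step 1: u_0 = a_0 = (-4, 0, -4).
Step 2: u_1 = a_1 − (5/8)·u_0 = (-3/2, -1, 3/2).

u_1 = (-3/2, -1, 3/2)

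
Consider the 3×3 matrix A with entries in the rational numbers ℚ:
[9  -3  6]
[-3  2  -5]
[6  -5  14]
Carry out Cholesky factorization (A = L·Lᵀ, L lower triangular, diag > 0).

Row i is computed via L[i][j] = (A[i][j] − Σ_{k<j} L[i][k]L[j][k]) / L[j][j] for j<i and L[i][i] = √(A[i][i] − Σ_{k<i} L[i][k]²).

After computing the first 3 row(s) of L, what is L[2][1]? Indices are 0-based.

L[2][1] = -3

Step 1: L[0][0] = √(9) = 3.
  L[1][0] = (-3) / L[0][0] = -1.
Step 2: L[1][1] = √(1) = 1.
  L[2][0] = (6) / L[0][0] = 2.
  L[2][1] = (-3) / L[1][1] = -3.
Step 3: L[2][2] = √(1) = 1.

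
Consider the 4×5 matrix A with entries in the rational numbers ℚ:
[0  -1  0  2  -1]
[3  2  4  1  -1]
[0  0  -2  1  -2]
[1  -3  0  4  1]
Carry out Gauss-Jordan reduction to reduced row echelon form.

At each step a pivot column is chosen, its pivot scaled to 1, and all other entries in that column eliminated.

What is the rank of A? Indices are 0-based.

rank = 4

pivot(0,0): swap R0↔R1
pivot(0,0)=3: scale R0 → (1, 2/3, 4/3, 1/3, -1/3)
  clear (3,0): R3 −= (1)R0 → (0, -11/3, -4/3, 11/3, 4/3)
pivot(1,1)=-1: scale R1 → (0, 1, 0, -2, 1)
  clear (0,1): R0 −= (2/3)R1 → (1, 0, 4/3, 5/3, -1)
  clear (3,1): R3 −= (-11/3)R1 → (0, 0, -4/3, -11/3, 5)
pivot(2,2)=-2: scale R2 → (0, 0, 1, -1/2, 1)
  clear (0,2): R0 −= (4/3)R2 → (1, 0, 0, 7/3, -7/3)
  clear (3,2): R3 −= (-4/3)R2 → (0, 0, 0, -13/3, 19/3)
pivot(3,3)=-13/3: scale R3 → (0, 0, 0, 1, -19/13)
  clear (0,3): R0 −= (7/3)R3 → (1, 0, 0, 0, 14/13)
  clear (1,3): R1 −= (-2)R3 → (0, 1, 0, 0, -25/13)
  clear (2,3): R2 −= (-1/2)R3 → (0, 0, 1, 0, 7/26)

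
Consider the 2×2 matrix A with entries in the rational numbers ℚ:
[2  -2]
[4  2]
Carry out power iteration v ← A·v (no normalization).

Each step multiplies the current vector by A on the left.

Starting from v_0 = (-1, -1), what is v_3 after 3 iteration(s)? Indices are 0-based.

v_0 = (-1, -1).
v_1 = A·v_0 = (0, -6).
v_2 = A·v_1 = (12, -12).
v_3 = A·v_2 = (48, 24).

v_3 = (48, 24)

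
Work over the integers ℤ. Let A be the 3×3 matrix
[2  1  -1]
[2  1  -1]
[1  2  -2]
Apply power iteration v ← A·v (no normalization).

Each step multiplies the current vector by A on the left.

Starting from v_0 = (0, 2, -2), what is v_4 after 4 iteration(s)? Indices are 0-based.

v_0 = (0, 2, -2).
v_1 = A·v_0 = (4, 4, 8).
v_2 = A·v_1 = (4, 4, -4).
v_3 = A·v_2 = (16, 16, 20).
v_4 = A·v_3 = (28, 28, 8).

v_4 = (28, 28, 8)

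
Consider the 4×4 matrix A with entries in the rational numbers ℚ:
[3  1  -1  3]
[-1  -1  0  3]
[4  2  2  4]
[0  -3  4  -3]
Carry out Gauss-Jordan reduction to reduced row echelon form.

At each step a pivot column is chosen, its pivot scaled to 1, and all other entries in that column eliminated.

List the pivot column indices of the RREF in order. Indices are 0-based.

pivot columns: 0, 1, 2, 3

[1] R0 /= 3  ⇒  (1, 1/3, -1/3, 1)
     R1 -= -1·R0  ⇒  (0, -2/3, -1/3, 4)
     R2 -= 4·R0  ⇒  (0, 2/3, 10/3, 0)
[2] R1 /= -2/3  ⇒  (0, 1, 1/2, -6)
     R0 -= 1/3·R1  ⇒  (1, 0, -1/2, 3)
     R2 -= 2/3·R1  ⇒  (0, 0, 3, 4)
     R3 -= -3·R1  ⇒  (0, 0, 11/2, -21)
[3] R2 /= 3  ⇒  (0, 0, 1, 4/3)
     R0 -= -1/2·R2  ⇒  (1, 0, 0, 11/3)
     R1 -= 1/2·R2  ⇒  (0, 1, 0, -20/3)
     R3 -= 11/2·R2  ⇒  (0, 0, 0, -85/3)
[4] R3 /= -85/3  ⇒  (0, 0, 0, 1)
     R0 -= 11/3·R3  ⇒  (1, 0, 0, 0)
     R1 -= -20/3·R3  ⇒  (0, 1, 0, 0)
     R2 -= 4/3·R3  ⇒  (0, 0, 1, 0)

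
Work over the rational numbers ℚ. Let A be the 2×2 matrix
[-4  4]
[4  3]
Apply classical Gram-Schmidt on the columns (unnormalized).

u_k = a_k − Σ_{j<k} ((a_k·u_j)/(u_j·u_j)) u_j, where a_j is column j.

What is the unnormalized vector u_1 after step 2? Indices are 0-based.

u_1 = (7/2, 7/2)

Step 1: u_0 = a_0 = (-4, 4).
Step 2: u_1 = a_1 − (-1/8)·u_0 = (7/2, 7/2).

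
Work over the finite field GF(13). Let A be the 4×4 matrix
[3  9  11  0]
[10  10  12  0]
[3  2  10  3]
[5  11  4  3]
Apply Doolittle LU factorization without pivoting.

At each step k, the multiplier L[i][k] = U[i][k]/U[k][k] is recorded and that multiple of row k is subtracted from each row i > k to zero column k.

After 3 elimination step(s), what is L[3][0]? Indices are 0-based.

L[3][0] = 6

Step 1: pivot at (0,0) is 3.
  row1 ← row1 − (12)·row0  ⇒  L[1][0]=12, U row1=(0, 6, 10, 0)
  row2 ← row2 − (1)·row0  ⇒  L[2][0]=1, U row2=(0, 6, 12, 3)
  row3 ← row3 − (6)·row0  ⇒  L[3][0]=6, U row3=(0, 9, 3, 3)
Step 2: pivot at (1,1) is 6.
  row2 ← row2 − (1)·row1  ⇒  L[2][1]=1, U row2=(0, 0, 2, 3)
  row3 ← row3 − (8)·row1  ⇒  L[3][1]=8, U row3=(0, 0, 1, 3)
Step 3: pivot at (2,2) is 2.
  row3 ← row3 − (7)·row2  ⇒  L[3][2]=7, U row3=(0, 0, 0, 8)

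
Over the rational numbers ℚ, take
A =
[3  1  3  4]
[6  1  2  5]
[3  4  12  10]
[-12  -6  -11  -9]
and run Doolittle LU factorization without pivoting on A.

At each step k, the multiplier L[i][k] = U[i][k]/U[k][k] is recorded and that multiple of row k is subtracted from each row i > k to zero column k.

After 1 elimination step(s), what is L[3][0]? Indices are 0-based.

L[3][0] = -4

[col 0] pivot 3
  R1 -= 2*R0 → (0, -1, -4, -3)  (L[1][0] := 2)
  R2 -= 1*R0 → (0, 3, 9, 6)  (L[2][0] := 1)
  R3 -= -4*R0 → (0, -2, 1, 7)  (L[3][0] := -4)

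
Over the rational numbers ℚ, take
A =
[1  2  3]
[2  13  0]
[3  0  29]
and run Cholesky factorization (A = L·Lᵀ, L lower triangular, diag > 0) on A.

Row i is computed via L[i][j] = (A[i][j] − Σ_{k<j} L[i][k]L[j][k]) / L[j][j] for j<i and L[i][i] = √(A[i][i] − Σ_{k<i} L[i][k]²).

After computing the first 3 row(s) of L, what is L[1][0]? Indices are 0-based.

L[1][0] = 2

Step 1: L[0][0] = √(1) = 1.
  L[1][0] = (2) / L[0][0] = 2.
Step 2: L[1][1] = √(9) = 3.
  L[2][0] = (3) / L[0][0] = 3.
  L[2][1] = (-6) / L[1][1] = -2.
Step 3: L[2][2] = √(16) = 4.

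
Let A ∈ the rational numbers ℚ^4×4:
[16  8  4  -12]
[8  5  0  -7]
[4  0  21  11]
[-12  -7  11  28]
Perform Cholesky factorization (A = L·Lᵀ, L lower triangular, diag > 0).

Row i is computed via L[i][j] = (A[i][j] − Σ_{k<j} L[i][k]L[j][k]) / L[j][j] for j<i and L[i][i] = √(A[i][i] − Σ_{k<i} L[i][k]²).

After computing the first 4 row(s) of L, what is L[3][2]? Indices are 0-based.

Step 1: L[0][0] = √(16) = 4.
  L[1][0] = (8) / L[0][0] = 2.
Step 2: L[1][1] = √(1) = 1.
  L[2][0] = (4) / L[0][0] = 1.
  L[2][1] = (-2) / L[1][1] = -2.
Step 3: L[2][2] = √(16) = 4.
  L[3][0] = (-12) / L[0][0] = -3.
  L[3][1] = (-1) / L[1][1] = -1.
  L[3][2] = (12) / L[2][2] = 3.
Step 4: L[3][3] = √(9) = 3.

L[3][2] = 3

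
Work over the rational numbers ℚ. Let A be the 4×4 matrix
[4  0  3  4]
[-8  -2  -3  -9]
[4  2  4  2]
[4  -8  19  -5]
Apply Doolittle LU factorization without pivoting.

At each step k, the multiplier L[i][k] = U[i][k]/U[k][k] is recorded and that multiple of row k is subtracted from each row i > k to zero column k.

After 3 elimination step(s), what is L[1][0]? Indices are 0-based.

L[1][0] = -2

Step 1: pivot at (0,0) is 4.
  row1 ← row1 − (-2)·row0  ⇒  L[1][0]=-2, U row1=(0, -2, 3, -1)
  row2 ← row2 − (1)·row0  ⇒  L[2][0]=1, U row2=(0, 2, 1, -2)
  row3 ← row3 − (1)·row0  ⇒  L[3][0]=1, U row3=(0, -8, 16, -9)
Step 2: pivot at (1,1) is -2.
  row2 ← row2 − (-1)·row1  ⇒  L[2][1]=-1, U row2=(0, 0, 4, -3)
  row3 ← row3 − (4)·row1  ⇒  L[3][1]=4, U row3=(0, 0, 4, -5)
Step 3: pivot at (2,2) is 4.
  row3 ← row3 − (1)·row2  ⇒  L[3][2]=1, U row3=(0, 0, 0, -2)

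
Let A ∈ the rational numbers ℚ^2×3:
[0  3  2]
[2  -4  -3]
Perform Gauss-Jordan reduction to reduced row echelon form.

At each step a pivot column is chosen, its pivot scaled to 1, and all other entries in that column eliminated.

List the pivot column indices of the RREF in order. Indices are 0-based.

step 1: exchange rows 0,1
step 1: normalize row 0 (÷2) = (1, -2, -3/2)
step 2: normalize row 1 (÷3) = (0, 1, 2/3)
  row 0: subtract -2×row1 = (1, 0, -1/6)

pivot columns: 0, 1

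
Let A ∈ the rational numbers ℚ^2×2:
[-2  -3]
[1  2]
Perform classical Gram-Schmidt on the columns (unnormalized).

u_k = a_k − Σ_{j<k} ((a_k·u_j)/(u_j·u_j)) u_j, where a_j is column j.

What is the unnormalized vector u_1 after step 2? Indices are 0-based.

u_1 = (1/5, 2/5)

Step 1: u_0 = a_0 = (-2, 1).
Step 2: u_1 = a_1 − (8/5)·u_0 = (1/5, 2/5).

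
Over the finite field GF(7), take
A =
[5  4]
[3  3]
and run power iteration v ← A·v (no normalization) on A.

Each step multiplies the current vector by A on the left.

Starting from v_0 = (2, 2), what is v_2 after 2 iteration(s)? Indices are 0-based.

v_0 = (2, 2).
v_1 = A·v_0 = (4, 5).
v_2 = A·v_1 = (5, 6).

v_2 = (5, 6)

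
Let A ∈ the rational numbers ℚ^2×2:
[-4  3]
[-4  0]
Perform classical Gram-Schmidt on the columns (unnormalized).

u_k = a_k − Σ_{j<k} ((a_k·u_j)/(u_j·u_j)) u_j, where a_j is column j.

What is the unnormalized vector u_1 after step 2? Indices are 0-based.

Step 1: u_0 = a_0 = (-4, -4).
Step 2: u_1 = a_1 − (-3/8)·u_0 = (3/2, -3/2).

u_1 = (3/2, -3/2)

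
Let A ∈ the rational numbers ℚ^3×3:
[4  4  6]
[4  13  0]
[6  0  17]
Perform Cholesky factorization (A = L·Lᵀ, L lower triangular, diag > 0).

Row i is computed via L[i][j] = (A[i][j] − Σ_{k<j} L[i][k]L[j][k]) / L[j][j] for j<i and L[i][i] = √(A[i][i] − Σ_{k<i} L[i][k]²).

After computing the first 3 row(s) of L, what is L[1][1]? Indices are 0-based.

L[1][1] = 3

Step 1: L[0][0] = √(4) = 2.
  L[1][0] = (4) / L[0][0] = 2.
Step 2: L[1][1] = √(9) = 3.
  L[2][0] = (6) / L[0][0] = 3.
  L[2][1] = (-6) / L[1][1] = -2.
Step 3: L[2][2] = √(4) = 2.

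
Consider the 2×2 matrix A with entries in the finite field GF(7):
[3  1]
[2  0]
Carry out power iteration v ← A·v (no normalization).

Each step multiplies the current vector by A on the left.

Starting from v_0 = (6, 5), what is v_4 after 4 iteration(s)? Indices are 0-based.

v_0 = (6, 5).
v_1 = A·v_0 = (2, 5).
v_2 = A·v_1 = (4, 4).
v_3 = A·v_2 = (2, 1).
v_4 = A·v_3 = (0, 4).

v_4 = (0, 4)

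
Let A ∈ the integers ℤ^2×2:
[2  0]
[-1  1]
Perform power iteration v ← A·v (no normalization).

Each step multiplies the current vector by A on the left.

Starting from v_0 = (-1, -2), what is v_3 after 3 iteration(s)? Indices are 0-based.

v_0 = (-1, -2).
v_1 = A·v_0 = (-2, -1).
v_2 = A·v_1 = (-4, 1).
v_3 = A·v_2 = (-8, 5).

v_3 = (-8, 5)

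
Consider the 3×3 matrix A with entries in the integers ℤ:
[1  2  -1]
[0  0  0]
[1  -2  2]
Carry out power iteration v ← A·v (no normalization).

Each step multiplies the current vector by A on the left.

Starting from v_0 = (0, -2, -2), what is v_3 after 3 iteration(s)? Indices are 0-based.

v_3 = (0, 0, -6)

v_0 = (0, -2, -2).
v_1 = A·v_0 = (-2, 0, 0).
v_2 = A·v_1 = (-2, 0, -2).
v_3 = A·v_2 = (0, 0, -6).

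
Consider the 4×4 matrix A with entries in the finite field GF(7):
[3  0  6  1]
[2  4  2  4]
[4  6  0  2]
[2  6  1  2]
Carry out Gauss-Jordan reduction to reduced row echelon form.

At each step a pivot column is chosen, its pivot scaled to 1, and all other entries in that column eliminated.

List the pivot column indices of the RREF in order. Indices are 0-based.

pivot columns: 0, 1, 2, 3

pivot(0,0)=3: scale R0 → (1, 0, 2, 5)
  clear (1,0): R1 −= (2)R0 → (0, 4, 5, 1)
  clear (2,0): R2 −= (4)R0 → (0, 6, 6, 3)
  clear (3,0): R3 −= (2)R0 → (0, 6, 4, 6)
pivot(1,1)=4: scale R1 → (0, 1, 3, 2)
  clear (2,1): R2 −= (6)R1 → (0, 0, 2, 5)
  clear (3,1): R3 −= (6)R1 → (0, 0, 0, 1)
pivot(2,2)=2: scale R2 → (0, 0, 1, 6)
  clear (0,2): R0 −= (2)R2 → (1, 0, 0, 0)
  clear (1,2): R1 −= (3)R2 → (0, 1, 0, 5)
pivot(3,3)=1: scale R3 → (0, 0, 0, 1)
  clear (1,3): R1 −= (5)R3 → (0, 1, 0, 0)
  clear (2,3): R2 −= (6)R3 → (0, 0, 1, 0)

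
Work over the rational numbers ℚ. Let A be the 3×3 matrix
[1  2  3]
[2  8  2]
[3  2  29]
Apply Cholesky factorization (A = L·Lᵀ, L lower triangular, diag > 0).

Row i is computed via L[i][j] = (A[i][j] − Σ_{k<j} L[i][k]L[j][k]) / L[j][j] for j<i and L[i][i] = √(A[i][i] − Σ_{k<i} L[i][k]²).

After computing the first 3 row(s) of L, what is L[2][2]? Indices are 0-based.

Step 1: L[0][0] = √(1) = 1.
  L[1][0] = (2) / L[0][0] = 2.
Step 2: L[1][1] = √(4) = 2.
  L[2][0] = (3) / L[0][0] = 3.
  L[2][1] = (-4) / L[1][1] = -2.
Step 3: L[2][2] = √(16) = 4.

L[2][2] = 4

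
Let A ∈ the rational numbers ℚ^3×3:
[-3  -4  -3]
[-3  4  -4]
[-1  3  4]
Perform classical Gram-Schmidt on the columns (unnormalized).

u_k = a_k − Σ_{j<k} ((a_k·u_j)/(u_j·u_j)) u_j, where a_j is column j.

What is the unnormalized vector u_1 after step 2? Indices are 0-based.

Step 1: u_0 = a_0 = (-3, -3, -1).
Step 2: u_1 = a_1 − (-3/19)·u_0 = (-85/19, 67/19, 54/19).

u_1 = (-85/19, 67/19, 54/19)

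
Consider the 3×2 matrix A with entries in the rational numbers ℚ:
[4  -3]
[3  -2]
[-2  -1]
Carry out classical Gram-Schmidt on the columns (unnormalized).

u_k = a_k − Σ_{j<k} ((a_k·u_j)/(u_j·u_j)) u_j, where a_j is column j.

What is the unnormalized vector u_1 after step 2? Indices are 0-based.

Step 1: u_0 = a_0 = (4, 3, -2).
Step 2: u_1 = a_1 − (-16/29)·u_0 = (-23/29, -10/29, -61/29).

u_1 = (-23/29, -10/29, -61/29)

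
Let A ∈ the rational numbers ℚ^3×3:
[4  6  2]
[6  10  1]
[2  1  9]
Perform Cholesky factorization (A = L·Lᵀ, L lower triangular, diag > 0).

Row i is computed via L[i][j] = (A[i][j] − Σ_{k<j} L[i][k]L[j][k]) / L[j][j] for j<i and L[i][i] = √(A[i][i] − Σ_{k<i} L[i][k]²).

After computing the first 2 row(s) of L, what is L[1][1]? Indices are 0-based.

Step 1: L[0][0] = √(4) = 2.
  L[1][0] = (6) / L[0][0] = 3.
Step 2: L[1][1] = √(1) = 1.

L[1][1] = 1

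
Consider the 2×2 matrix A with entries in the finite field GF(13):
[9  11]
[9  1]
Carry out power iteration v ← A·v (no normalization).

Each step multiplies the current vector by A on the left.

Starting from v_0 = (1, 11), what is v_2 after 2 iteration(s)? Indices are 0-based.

v_0 = (1, 11).
v_1 = A·v_0 = (0, 7).
v_2 = A·v_1 = (12, 7).

v_2 = (12, 7)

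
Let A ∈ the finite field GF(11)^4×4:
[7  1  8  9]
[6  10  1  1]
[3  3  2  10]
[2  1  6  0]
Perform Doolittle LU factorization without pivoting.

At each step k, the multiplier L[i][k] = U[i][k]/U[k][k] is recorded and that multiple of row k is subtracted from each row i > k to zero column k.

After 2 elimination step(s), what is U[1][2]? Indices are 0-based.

Step 1: pivot at (0,0) is 7.
  row1 ← row1 − (4)·row0  ⇒  L[1][0]=4, U row1=(0, 6, 2, 9)
  row2 ← row2 − (2)·row0  ⇒  L[2][0]=2, U row2=(0, 1, 8, 3)
  row3 ← row3 − (5)·row0  ⇒  L[3][0]=5, U row3=(0, 7, 10, 10)
Step 2: pivot at (1,1) is 6.
  row2 ← row2 − (2)·row1  ⇒  L[2][1]=2, U row2=(0, 0, 4, 7)
  row3 ← row3 − (3)·row1  ⇒  L[3][1]=3, U row3=(0, 0, 4, 5)

U[1][2] = 2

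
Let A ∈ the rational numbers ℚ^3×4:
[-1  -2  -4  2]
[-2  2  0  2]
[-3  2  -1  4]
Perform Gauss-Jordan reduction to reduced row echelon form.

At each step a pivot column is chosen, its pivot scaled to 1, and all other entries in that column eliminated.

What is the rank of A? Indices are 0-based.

rank = 3

step 1: normalize row 0 (÷-1) = (1, 2, 4, -2)
  row 1: subtract -2×row0 = (0, 6, 8, -2)
  row 2: subtract -3×row0 = (0, 8, 11, -2)
step 2: normalize row 1 (÷6) = (0, 1, 4/3, -1/3)
  row 0: subtract 2×row1 = (1, 0, 4/3, -4/3)
  row 2: subtract 8×row1 = (0, 0, 1/3, 2/3)
step 3: normalize row 2 (÷1/3) = (0, 0, 1, 2)
  row 0: subtract 4/3×row2 = (1, 0, 0, -4)
  row 1: subtract 4/3×row2 = (0, 1, 0, -3)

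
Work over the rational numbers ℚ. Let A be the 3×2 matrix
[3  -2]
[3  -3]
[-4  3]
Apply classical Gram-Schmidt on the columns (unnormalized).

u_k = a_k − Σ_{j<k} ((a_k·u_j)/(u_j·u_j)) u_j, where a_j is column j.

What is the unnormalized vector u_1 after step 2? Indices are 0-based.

u_1 = (13/34, -21/34, -3/17)

Step 1: u_0 = a_0 = (3, 3, -4).
Step 2: u_1 = a_1 − (-27/34)·u_0 = (13/34, -21/34, -3/17).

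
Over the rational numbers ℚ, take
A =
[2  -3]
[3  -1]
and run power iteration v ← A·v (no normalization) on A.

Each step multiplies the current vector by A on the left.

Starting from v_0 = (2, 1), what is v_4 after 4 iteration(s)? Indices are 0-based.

v_4 = (71, -23)

v_0 = (2, 1).
v_1 = A·v_0 = (1, 5).
v_2 = A·v_1 = (-13, -2).
v_3 = A·v_2 = (-20, -37).
v_4 = A·v_3 = (71, -23).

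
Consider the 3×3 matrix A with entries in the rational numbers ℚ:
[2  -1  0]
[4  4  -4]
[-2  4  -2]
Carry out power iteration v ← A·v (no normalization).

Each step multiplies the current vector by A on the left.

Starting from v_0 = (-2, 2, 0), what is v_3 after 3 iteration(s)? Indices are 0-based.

v_3 = (48, -288, -240)

v_0 = (-2, 2, 0).
v_1 = A·v_0 = (-6, 0, 12).
v_2 = A·v_1 = (-12, -72, -12).
v_3 = A·v_2 = (48, -288, -240).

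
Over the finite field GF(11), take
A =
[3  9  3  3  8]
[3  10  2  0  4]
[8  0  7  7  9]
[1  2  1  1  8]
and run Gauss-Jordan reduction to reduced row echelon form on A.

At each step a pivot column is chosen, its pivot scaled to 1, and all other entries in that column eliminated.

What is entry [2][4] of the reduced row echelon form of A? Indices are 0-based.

step 1: normalize row 0 (÷3) = (1, 3, 1, 1, 10)
  row 1: subtract 3×row0 = (0, 1, 10, 8, 7)
  row 2: subtract 8×row0 = (0, 9, 10, 10, 6)
  row 3: subtract 1×row0 = (0, 10, 0, 0, 9)
step 2: normalize row 1 (÷1) = (0, 1, 10, 8, 7)
  row 0: subtract 3×row1 = (1, 0, 4, 10, 0)
  row 2: subtract 9×row1 = (0, 0, 8, 4, 9)
  row 3: subtract 10×row1 = (0, 0, 10, 8, 5)
step 3: normalize row 2 (÷8) = (0, 0, 1, 6, 8)
  row 0: subtract 4×row2 = (1, 0, 0, 8, 1)
  row 1: subtract 10×row2 = (0, 1, 0, 3, 4)
  row 3: subtract 10×row2 = (0, 0, 0, 3, 2)
step 4: normalize row 3 (÷3) = (0, 0, 0, 1, 8)
  row 0: subtract 8×row3 = (1, 0, 0, 0, 3)
  row 1: subtract 3×row3 = (0, 1, 0, 0, 2)
  row 2: subtract 6×row3 = (0, 0, 1, 0, 4)

M[2][4] = 4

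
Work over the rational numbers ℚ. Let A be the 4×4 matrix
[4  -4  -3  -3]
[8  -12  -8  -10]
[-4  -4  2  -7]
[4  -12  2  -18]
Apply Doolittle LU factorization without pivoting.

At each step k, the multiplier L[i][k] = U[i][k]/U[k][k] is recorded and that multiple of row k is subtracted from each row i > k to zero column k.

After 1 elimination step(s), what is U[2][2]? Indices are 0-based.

[col 0] pivot 4
  R1 -= 2*R0 → (0, -4, -2, -4)  (L[1][0] := 2)
  R2 -= -1*R0 → (0, -8, -1, -10)  (L[2][0] := -1)
  R3 -= 1*R0 → (0, -8, 5, -15)  (L[3][0] := 1)

U[2][2] = -1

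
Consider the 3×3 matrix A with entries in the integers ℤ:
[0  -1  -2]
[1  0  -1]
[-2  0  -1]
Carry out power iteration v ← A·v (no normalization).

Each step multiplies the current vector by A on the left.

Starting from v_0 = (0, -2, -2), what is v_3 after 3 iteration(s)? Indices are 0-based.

v_3 = (24, 8, 26)

v_0 = (0, -2, -2).
v_1 = A·v_0 = (6, 2, 2).
v_2 = A·v_1 = (-6, 4, -14).
v_3 = A·v_2 = (24, 8, 26).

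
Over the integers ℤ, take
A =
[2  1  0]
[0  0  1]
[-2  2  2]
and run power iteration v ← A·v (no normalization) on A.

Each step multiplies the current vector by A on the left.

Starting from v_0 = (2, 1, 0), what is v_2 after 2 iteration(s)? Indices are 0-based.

v_0 = (2, 1, 0).
v_1 = A·v_0 = (5, 0, -2).
v_2 = A·v_1 = (10, -2, -14).

v_2 = (10, -2, -14)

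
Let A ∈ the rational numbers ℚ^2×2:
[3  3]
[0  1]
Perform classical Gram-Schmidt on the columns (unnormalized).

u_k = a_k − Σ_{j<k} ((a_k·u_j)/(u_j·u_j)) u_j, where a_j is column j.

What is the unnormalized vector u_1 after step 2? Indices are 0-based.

Step 1: u_0 = a_0 = (3, 0).
Step 2: u_1 = a_1 − (1)·u_0 = (0, 1).

u_1 = (0, 1)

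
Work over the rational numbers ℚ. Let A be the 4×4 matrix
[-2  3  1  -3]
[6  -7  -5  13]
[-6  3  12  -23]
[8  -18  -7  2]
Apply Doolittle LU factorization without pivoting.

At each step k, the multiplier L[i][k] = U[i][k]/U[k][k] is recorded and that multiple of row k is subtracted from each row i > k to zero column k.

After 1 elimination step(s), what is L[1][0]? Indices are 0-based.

Step 1: pivot at (0,0) is -2.
  row1 ← row1 − (-3)·row0  ⇒  L[1][0]=-3, U row1=(0, 2, -2, 4)
  row2 ← row2 − (3)·row0  ⇒  L[2][0]=3, U row2=(0, -6, 9, -14)
  row3 ← row3 − (-4)·row0  ⇒  L[3][0]=-4, U row3=(0, -6, -3, -10)

L[1][0] = -3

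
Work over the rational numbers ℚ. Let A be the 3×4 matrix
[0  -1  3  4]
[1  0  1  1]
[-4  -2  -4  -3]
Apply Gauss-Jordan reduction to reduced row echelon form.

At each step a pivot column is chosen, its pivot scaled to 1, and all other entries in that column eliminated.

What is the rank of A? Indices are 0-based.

step 1: exchange rows 0,1
step 1: normalize row 0 (÷1) = (1, 0, 1, 1)
  row 2: subtract -4×row0 = (0, -2, 0, 1)
step 2: normalize row 1 (÷-1) = (0, 1, -3, -4)
  row 2: subtract -2×row1 = (0, 0, -6, -7)
step 3: normalize row 2 (÷-6) = (0, 0, 1, 7/6)
  row 0: subtract 1×row2 = (1, 0, 0, -1/6)
  row 1: subtract -3×row2 = (0, 1, 0, -1/2)

rank = 3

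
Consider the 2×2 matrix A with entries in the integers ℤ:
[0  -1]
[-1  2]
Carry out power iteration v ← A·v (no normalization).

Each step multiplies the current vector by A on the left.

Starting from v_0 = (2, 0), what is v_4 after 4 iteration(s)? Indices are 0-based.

v_4 = (10, -24)

v_0 = (2, 0).
v_1 = A·v_0 = (0, -2).
v_2 = A·v_1 = (2, -4).
v_3 = A·v_2 = (4, -10).
v_4 = A·v_3 = (10, -24).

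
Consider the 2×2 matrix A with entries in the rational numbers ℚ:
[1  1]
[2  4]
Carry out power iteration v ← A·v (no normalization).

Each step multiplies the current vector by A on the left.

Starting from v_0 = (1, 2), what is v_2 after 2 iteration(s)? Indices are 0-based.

v_0 = (1, 2).
v_1 = A·v_0 = (3, 10).
v_2 = A·v_1 = (13, 46).

v_2 = (13, 46)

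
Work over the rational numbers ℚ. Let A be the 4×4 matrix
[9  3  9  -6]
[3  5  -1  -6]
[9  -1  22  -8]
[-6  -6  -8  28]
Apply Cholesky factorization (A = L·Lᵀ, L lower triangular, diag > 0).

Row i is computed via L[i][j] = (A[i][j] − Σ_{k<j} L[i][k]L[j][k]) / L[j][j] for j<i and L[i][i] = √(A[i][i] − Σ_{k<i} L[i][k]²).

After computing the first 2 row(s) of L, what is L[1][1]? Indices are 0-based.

Step 1: L[0][0] = √(9) = 3.
  L[1][0] = (3) / L[0][0] = 1.
Step 2: L[1][1] = √(4) = 2.

L[1][1] = 2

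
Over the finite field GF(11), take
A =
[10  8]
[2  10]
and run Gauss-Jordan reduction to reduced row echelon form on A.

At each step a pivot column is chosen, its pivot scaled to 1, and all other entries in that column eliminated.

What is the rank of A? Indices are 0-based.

rank = 2

pivot(0,0)=10: scale R0 → (1, 3)
  clear (1,0): R1 −= (2)R0 → (0, 4)
pivot(1,1)=4: scale R1 → (0, 1)
  clear (0,1): R0 −= (3)R1 → (1, 0)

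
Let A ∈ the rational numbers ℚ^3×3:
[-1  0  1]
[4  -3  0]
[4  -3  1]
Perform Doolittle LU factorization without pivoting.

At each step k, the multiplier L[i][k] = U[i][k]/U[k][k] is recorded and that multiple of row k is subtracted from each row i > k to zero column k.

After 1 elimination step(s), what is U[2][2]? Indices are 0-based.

[col 0] pivot -1
  R1 -= -4*R0 → (0, -3, 4)  (L[1][0] := -4)
  R2 -= -4*R0 → (0, -3, 5)  (L[2][0] := -4)

U[2][2] = 5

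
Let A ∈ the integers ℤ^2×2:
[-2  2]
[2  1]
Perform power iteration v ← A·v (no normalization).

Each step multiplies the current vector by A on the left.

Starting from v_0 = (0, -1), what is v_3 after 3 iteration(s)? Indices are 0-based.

v_0 = (0, -1).
v_1 = A·v_0 = (-2, -1).
v_2 = A·v_1 = (2, -5).
v_3 = A·v_2 = (-14, -1).

v_3 = (-14, -1)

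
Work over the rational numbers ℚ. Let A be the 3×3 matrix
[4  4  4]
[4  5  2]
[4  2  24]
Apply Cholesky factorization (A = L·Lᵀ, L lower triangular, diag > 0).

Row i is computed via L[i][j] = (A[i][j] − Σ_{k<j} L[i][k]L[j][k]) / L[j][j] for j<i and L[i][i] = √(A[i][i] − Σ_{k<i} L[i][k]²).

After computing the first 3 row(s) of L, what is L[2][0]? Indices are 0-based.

L[2][0] = 2

Step 1: L[0][0] = √(4) = 2.
  L[1][0] = (4) / L[0][0] = 2.
Step 2: L[1][1] = √(1) = 1.
  L[2][0] = (4) / L[0][0] = 2.
  L[2][1] = (-2) / L[1][1] = -2.
Step 3: L[2][2] = √(16) = 4.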